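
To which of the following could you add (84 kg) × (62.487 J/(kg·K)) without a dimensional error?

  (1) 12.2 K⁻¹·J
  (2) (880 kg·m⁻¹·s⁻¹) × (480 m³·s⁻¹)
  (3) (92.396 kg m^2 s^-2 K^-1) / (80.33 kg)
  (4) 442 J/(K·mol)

Reference: [kg] · [m²·s⁻²·K⁻¹] = kg·m²·s⁻²·K⁻¹.
Each option:
  (1) J·K⁻¹ = N·m·K⁻¹ = kg·m²·s⁻²·K⁻¹  ← same
  (2) [kg·m⁻¹·s⁻¹] · [m³·s⁻¹] = kg·m²·s⁻²
  (3) [kg·m²·s⁻²·K⁻¹] / [kg] = m²·s⁻²·K⁻¹
  (4) J·mol⁻¹·K⁻¹ = N·m·mol⁻¹·K⁻¹ = kg·m²·s⁻²·K⁻¹·mol⁻¹
Only (1) matches kg·m²·s⁻²·K⁻¹.

(1)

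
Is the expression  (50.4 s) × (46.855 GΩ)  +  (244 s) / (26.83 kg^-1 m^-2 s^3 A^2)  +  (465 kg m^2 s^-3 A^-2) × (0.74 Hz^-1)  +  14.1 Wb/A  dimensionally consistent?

Work out the base dimensions of each:
  (50.4 s) × (46.855 GΩ):  [s] · [kg·m²·s⁻³·A⁻²] = kg·m²·s⁻²·A⁻²
  (244 s) / (26.83 kg^-1 m^-2 s^3 A^2):  [s] / [kg⁻¹·m⁻²·s³·A²] = kg·m²·s⁻²·A⁻²
  (465 kg m^2 s^-3 A^-2) × (0.74 Hz^-1):  [kg·m²·s⁻³·A⁻²] · [s] = kg·m²·s⁻²·A⁻²
  14.1 Wb/A:  Wb·A⁻¹ = V·s·A⁻¹ = kg·m²·s⁻²·A⁻²
Every term reduces to kg·m²·s⁻²·A⁻².

Yes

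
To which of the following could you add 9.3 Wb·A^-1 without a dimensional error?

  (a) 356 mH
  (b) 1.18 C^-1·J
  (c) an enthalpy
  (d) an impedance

(a)

Reference: Wb·A⁻¹ = V·s·A⁻¹ = kg·m²·s⁻²·A⁻².
Each option:
  (a) H = V·s·A⁻¹ = kg·m²·s⁻²·A⁻²  ← same
  (b) J·C⁻¹ = N·m·(s·A)⁻¹ = kg·m²·s⁻³·A⁻¹
  (c) [enthalpy] = kg·m²·s⁻²
  (d) [impedance] = kg·m²·s⁻³·A⁻²
Only (a) matches kg·m²·s⁻²·A⁻².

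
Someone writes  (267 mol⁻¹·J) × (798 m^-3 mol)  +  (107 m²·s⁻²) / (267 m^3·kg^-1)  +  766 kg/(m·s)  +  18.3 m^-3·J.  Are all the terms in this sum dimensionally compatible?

No

In SI base units:
  (267 mol⁻¹·J) × (798 m^-3 mol):  [kg·m²·s⁻²·mol⁻¹] · [m⁻³·mol] = kg·m⁻¹·s⁻²
  (107 m²·s⁻²) / (267 m^3·kg^-1):  [m²·s⁻²] / [kg⁻¹·m³] = kg·m⁻¹·s⁻²
  766 kg/(m·s):  kg·m⁻¹·s⁻¹
  18.3 m^-3·J:  J·m⁻³ = N·m·m⁻³ = kg·m⁻¹·s⁻²
The terms do not share a single dimension (kg·m⁻¹·s⁻² vs kg·m⁻¹·s⁻¹).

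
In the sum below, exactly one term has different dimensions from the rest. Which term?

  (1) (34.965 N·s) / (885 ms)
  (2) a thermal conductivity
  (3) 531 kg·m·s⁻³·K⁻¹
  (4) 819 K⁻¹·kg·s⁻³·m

(1)

Reduce each to base SI dimensions:
  (1) [kg·m·s⁻¹] / [s] = kg·m·s⁻²
  (2) [thermal conductivity] = kg·m·s⁻³·K⁻¹
  (3) kg·m·s⁻³·K⁻¹
  (4) kg·m·s⁻³·K⁻¹
All reduce to kg·m·s⁻³·K⁻¹ except (1), which is kg·m·s⁻².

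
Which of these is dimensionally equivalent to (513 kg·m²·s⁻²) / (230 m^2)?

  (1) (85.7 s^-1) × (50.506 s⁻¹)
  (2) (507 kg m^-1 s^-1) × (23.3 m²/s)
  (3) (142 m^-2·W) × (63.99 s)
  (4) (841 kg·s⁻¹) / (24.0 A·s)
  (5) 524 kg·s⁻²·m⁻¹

(3)

Reference: [kg·m²·s⁻²] / [m²] = kg·s⁻².
Each option:
  (1) [s⁻¹] · [s⁻¹] = s⁻²
  (2) [kg·m⁻¹·s⁻¹] · [m²·s⁻¹] = kg·m·s⁻²
  (3) [kg·s⁻³] · [s] = kg·s⁻²  ← same
  (4) [kg·s⁻¹] / [s·A] = kg·s⁻²·A⁻¹
  (5) kg·m⁻¹·s⁻²
Only (3) matches kg·s⁻².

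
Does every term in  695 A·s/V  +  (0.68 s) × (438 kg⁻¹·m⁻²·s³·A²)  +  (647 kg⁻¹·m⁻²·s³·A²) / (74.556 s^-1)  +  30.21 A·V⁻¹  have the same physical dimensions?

Work out the base dimensions of each:
  695 A·s/V:  A·s·V⁻¹ = A·s·(J·C⁻¹)⁻¹ = kg⁻¹·m⁻²·s⁴·A²
  (0.68 s) × (438 kg⁻¹·m⁻²·s³·A²):  [s] · [kg⁻¹·m⁻²·s³·A²] = kg⁻¹·m⁻²·s⁴·A²
  (647 kg⁻¹·m⁻²·s³·A²) / (74.556 s^-1):  [kg⁻¹·m⁻²·s³·A²] / [s⁻¹] = kg⁻¹·m⁻²·s⁴·A²
  30.21 A·V⁻¹:  A·V⁻¹ = A·(J·C⁻¹)⁻¹ = kg⁻¹·m⁻²·s³·A²
The terms do not share a single dimension (kg⁻¹·m⁻²·s³·A² vs kg⁻¹·m⁻²·s⁴·A²).

No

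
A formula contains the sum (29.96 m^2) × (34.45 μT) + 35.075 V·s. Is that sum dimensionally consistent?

Yes

Work out the base dimensions of each:
  (29.96 m^2) × (34.45 μT):  [m²] · [kg·s⁻²·A⁻¹] = kg·m²·s⁻²·A⁻¹
  35.075 V·s:  V·s = J·C⁻¹·s = kg·m²·s⁻²·A⁻¹
Both are kg·m²·s⁻²·A⁻¹, so they have the same dimensions and can be added.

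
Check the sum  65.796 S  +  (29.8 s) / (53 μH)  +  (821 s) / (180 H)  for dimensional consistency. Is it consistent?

Yes

Expand each in SI base units:
  65.796 S:  S = Ω⁻¹ = kg⁻¹·m⁻²·s³·A²
  (29.8 s) / (53 μH):  [s] / [kg·m²·s⁻²·A⁻²] = kg⁻¹·m⁻²·s³·A²
  (821 s) / (180 H):  [s] / [kg·m²·s⁻²·A⁻²] = kg⁻¹·m⁻²·s³·A²
Every term reduces to kg⁻¹·m⁻²·s³·A².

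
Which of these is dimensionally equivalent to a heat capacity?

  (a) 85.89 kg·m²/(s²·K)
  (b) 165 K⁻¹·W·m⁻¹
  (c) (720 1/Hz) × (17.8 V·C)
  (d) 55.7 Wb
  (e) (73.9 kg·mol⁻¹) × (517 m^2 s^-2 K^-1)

Reference: [heat capacity] = kg·m²·s⁻²·K⁻¹.
Each option:
  (a) kg·m²·s⁻²·K⁻¹  ← same
  (b) W·m⁻¹·K⁻¹ = J·s⁻¹·m⁻¹·K⁻¹ = kg·m·s⁻³·K⁻¹
  (c) [s] · [kg·m²·s⁻²] = kg·m²·s⁻¹
  (d) Wb = V·s = kg·m²·s⁻²·A⁻¹
  (e) [kg·mol⁻¹] · [m²·s⁻²·K⁻¹] = kg·m²·s⁻²·K⁻¹·mol⁻¹
Only (a) matches kg·m²·s⁻²·K⁻¹.

(a)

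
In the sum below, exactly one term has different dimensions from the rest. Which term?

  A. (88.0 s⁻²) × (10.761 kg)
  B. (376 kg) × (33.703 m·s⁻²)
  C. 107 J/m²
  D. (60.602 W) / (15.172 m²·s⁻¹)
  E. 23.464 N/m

Reduce each to base SI dimensions:
  A. [s⁻²] · [kg] = kg·s⁻²
  B. [kg] · [m·s⁻²] = kg·m·s⁻²
  C. J·m⁻² = N·m·m⁻² = kg·s⁻²
  D. [kg·m²·s⁻³] / [m²·s⁻¹] = kg·s⁻²
  E. N·m⁻¹ = kg·m·s⁻²·m⁻¹ = kg·s⁻²
All reduce to kg·s⁻² except B., which is kg·m·s⁻².

B.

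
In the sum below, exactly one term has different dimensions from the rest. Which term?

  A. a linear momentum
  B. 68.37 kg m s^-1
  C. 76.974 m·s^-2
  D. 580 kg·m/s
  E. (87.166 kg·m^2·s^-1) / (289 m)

C.

Dimensions:
  A. [linear momentum] = kg·m·s⁻¹
  B. kg·m·s⁻¹
  C. m·s⁻²
  D. kg·m·s⁻¹
  E. [kg·m²·s⁻¹] / [m] = kg·m·s⁻¹
All reduce to kg·m·s⁻¹ except C., which is m·s⁻².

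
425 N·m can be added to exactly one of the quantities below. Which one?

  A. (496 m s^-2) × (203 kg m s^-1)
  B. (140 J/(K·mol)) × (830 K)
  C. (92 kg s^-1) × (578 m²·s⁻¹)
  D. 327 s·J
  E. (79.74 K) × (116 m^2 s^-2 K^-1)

C.

Reference: N·m = kg·m·s⁻²·m = kg·m²·s⁻².
Each option:
  A. [m·s⁻²] · [kg·m·s⁻¹] = kg·m²·s⁻³
  B. [kg·m²·s⁻²·K⁻¹·mol⁻¹] · [K] = kg·m²·s⁻²·mol⁻¹
  C. [kg·s⁻¹] · [m²·s⁻¹] = kg·m²·s⁻²  ← same
  D. J·s = N·m·s = kg·m²·s⁻¹
  E. [K] · [m²·s⁻²·K⁻¹] = m²·s⁻²
Only C. matches kg·m²·s⁻².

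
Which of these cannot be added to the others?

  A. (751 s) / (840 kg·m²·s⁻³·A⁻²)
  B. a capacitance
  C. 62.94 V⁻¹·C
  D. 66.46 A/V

Dimensions:
  A. [s] / [kg·m²·s⁻³·A⁻²] = kg⁻¹·m⁻²·s⁴·A²
  B. [capacitance] = kg⁻¹·m⁻²·s⁴·A²
  C. C·V⁻¹ = s·A·(J·C⁻¹)⁻¹ = kg⁻¹·m⁻²·s⁴·A²
  D. A·V⁻¹ = A·(J·C⁻¹)⁻¹ = kg⁻¹·m⁻²·s³·A²
All reduce to kg⁻¹·m⁻²·s⁴·A² except D., which is kg⁻¹·m⁻²·s³·A².

D.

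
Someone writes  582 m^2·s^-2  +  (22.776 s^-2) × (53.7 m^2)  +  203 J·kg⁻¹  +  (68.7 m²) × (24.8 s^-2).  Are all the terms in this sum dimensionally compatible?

Reduce each to base SI dimensions:
  582 m^2·s^-2:  m²·s⁻²
  (22.776 s^-2) × (53.7 m^2):  [s⁻²] · [m²] = m²·s⁻²
  203 J·kg⁻¹:  J·kg⁻¹ = N·m·kg⁻¹ = m²·s⁻²
  (68.7 m²) × (24.8 s^-2):  [m²] · [s⁻²] = m²·s⁻²
Every term reduces to m²·s⁻².

Yes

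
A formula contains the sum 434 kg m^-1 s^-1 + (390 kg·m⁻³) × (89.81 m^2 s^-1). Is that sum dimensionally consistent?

Yes

Work out the base dimensions of each:
  434 kg m^-1 s^-1:  kg·m⁻¹·s⁻¹
  (390 kg·m⁻³) × (89.81 m^2 s^-1):  [kg·m⁻³] · [m²·s⁻¹] = kg·m⁻¹·s⁻¹
Both are kg·m⁻¹·s⁻¹, so they have the same dimensions and can be added.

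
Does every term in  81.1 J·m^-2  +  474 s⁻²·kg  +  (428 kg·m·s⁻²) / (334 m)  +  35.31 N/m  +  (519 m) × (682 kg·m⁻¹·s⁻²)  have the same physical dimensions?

Yes

Expand each in SI base units:
  81.1 J·m^-2:  J·m⁻² = N·m·m⁻² = kg·s⁻²
  474 s⁻²·kg:  kg·s⁻²
  (428 kg·m·s⁻²) / (334 m):  [kg·m·s⁻²] / [m] = kg·s⁻²
  35.31 N/m:  N·m⁻¹ = kg·m·s⁻²·m⁻¹ = kg·s⁻²
  (519 m) × (682 kg·m⁻¹·s⁻²):  [m] · [kg·m⁻¹·s⁻²] = kg·s⁻²
Every term reduces to kg·s⁻².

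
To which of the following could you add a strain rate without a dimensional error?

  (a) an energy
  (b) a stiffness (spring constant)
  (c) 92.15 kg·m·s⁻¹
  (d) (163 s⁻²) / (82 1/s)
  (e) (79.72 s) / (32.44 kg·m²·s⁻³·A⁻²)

Reference: [strain rate] = s⁻¹.
Each option:
  (a) [energy] = kg·m²·s⁻²
  (b) [stiffness (spring constant)] = kg·s⁻²
  (c) kg·m·s⁻¹
  (d) [s⁻²] / [s⁻¹] = s⁻¹  ← same
  (e) [s] / [kg·m²·s⁻³·A⁻²] = kg⁻¹·m⁻²·s⁴·A²
Only (d) matches s⁻¹.

(d)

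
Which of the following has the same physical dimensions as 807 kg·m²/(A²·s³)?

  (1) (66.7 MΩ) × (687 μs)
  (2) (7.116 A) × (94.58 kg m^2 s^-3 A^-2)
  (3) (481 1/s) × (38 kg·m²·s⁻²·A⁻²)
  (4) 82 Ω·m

(3)

Reference: kg·m²·s⁻³·A⁻².
Each option:
  (1) [kg·m²·s⁻³·A⁻²] · [s] = kg·m²·s⁻²·A⁻²
  (2) [A] · [kg·m²·s⁻³·A⁻²] = kg·m²·s⁻³·A⁻¹
  (3) [s⁻¹] · [kg·m²·s⁻²·A⁻²] = kg·m²·s⁻³·A⁻²  ← same
  (4) Ω·m = V·A⁻¹·m = kg·m³·s⁻³·A⁻²
Only (3) matches kg·m²·s⁻³·A⁻².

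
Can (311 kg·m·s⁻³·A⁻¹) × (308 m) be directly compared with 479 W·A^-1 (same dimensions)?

Yes

Work out the base dimensions of each:
  (311 kg·m·s⁻³·A⁻¹) × (308 m):  [kg·m·s⁻³·A⁻¹] · [m] = kg·m²·s⁻³·A⁻¹
  479 W·A^-1:  W·A⁻¹ = J·s⁻¹·A⁻¹ = kg·m²·s⁻³·A⁻¹
Both are kg·m²·s⁻³·A⁻¹, so they have the same dimensions and can be added.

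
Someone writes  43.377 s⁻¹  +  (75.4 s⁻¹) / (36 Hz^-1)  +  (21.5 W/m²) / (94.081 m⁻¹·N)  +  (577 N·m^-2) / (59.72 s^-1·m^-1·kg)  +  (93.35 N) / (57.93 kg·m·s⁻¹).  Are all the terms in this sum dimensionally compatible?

No

Reduce each to base SI dimensions:
  43.377 s⁻¹:  s⁻¹
  (75.4 s⁻¹) / (36 Hz^-1):  [s⁻¹] / [s] = s⁻²
  (21.5 W/m²) / (94.081 m⁻¹·N):  [kg·s⁻³] / [kg·s⁻²] = s⁻¹
  (577 N·m^-2) / (59.72 s^-1·m^-1·kg):  [kg·m⁻¹·s⁻²] / [kg·m⁻¹·s⁻¹] = s⁻¹
  (93.35 N) / (57.93 kg·m·s⁻¹):  [kg·m·s⁻²] / [kg·m·s⁻¹] = s⁻¹
The terms do not share a single dimension (s⁻² vs s⁻¹).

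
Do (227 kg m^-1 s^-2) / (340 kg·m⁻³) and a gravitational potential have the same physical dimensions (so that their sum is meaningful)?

Yes

Dimensions:
  (227 kg m^-1 s^-2) / (340 kg·m⁻³):  [kg·m⁻¹·s⁻²] / [kg·m⁻³] = m²·s⁻²
  a gravitational potential:  [gravitational potential] = m²·s⁻²
Both are m²·s⁻², so they have the same dimensions and can be added.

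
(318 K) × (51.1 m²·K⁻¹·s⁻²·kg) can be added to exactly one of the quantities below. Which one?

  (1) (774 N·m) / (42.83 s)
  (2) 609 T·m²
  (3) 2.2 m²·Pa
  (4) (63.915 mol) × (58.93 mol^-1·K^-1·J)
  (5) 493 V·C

(5)

Reference: [K] · [kg·m²·s⁻²·K⁻¹] = kg·m²·s⁻².
Each option:
  (1) [kg·m²·s⁻²] / [s] = kg·m²·s⁻³
  (2) T·m² = Wb·m⁻²·m² = kg·m²·s⁻²·A⁻¹
  (3) Pa·m² = N·m⁻²·m² = kg·m·s⁻²
  (4) [mol] · [kg·m²·s⁻²·K⁻¹·mol⁻¹] = kg·m²·s⁻²·K⁻¹
  (5) C·V = s·A·J·C⁻¹ = kg·m²·s⁻²  ← same
Only (5) matches kg·m²·s⁻².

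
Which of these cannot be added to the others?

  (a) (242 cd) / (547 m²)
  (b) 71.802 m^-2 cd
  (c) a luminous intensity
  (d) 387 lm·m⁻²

(c)

Work out the base dimensions of each:
  (a) [cd] / [m²] = m⁻²·cd
  (b) m⁻²·cd
  (c) [luminous intensity] = cd
  (d) lm·m⁻² = cd·m⁻² = m⁻²·cd
All reduce to m⁻²·cd except (c), which is cd.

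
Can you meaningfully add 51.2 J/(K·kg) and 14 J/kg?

No

Dimensions:
  51.2 J/(K·kg):  J·kg⁻¹·K⁻¹ = N·m·kg⁻¹·K⁻¹ = m²·s⁻²·K⁻¹
  14 J/kg:  J·kg⁻¹ = N·m·kg⁻¹ = m²·s⁻²
m²·s⁻²·K⁻¹ ≠ m²·s⁻², so they cannot be added.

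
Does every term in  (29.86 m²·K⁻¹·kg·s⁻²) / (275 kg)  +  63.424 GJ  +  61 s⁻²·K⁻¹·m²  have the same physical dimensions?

No

Work out the base dimensions of each:
  (29.86 m²·K⁻¹·kg·s⁻²) / (275 kg):  [kg·m²·s⁻²·K⁻¹] / [kg] = m²·s⁻²·K⁻¹
  63.424 GJ:  J = N·m = kg·m²·s⁻²
  61 s⁻²·K⁻¹·m²:  m²·s⁻²·K⁻¹
The terms do not share a single dimension (kg·m²·s⁻² vs m²·s⁻²·K⁻¹).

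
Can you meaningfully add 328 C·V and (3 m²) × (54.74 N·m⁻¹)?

Yes

Work out the base dimensions of each:
  328 C·V:  C·V = s·A·J·C⁻¹ = kg·m²·s⁻²
  (3 m²) × (54.74 N·m⁻¹):  [m²] · [kg·s⁻²] = kg·m²·s⁻²
Both are kg·m²·s⁻², so they have the same dimensions and can be added.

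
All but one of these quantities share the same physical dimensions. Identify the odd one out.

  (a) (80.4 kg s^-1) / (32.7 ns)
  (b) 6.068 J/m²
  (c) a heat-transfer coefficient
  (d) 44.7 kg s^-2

In SI base units:
  (a) [kg·s⁻¹] / [s] = kg·s⁻²
  (b) J·m⁻² = N·m·m⁻² = kg·s⁻²
  (c) [heat-transfer coefficient] = kg·s⁻³·K⁻¹
  (d) kg·s⁻²
All reduce to kg·s⁻² except (c), which is kg·s⁻³·K⁻¹.

(c)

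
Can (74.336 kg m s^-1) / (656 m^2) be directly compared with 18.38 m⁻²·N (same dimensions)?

Expand each in SI base units:
  (74.336 kg m s^-1) / (656 m^2):  [kg·m·s⁻¹] / [m²] = kg·m⁻¹·s⁻¹
  18.38 m⁻²·N:  N·m⁻² = kg·m·s⁻²·m⁻² = kg·m⁻¹·s⁻²
kg·m⁻¹·s⁻¹ ≠ kg·m⁻¹·s⁻², so they cannot be added.

No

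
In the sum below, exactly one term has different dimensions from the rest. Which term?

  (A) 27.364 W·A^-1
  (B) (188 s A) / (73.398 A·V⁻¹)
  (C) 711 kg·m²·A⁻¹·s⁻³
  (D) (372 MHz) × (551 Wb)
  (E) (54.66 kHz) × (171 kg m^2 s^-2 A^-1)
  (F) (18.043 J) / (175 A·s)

Expand each in SI base units:
  (A) W·A⁻¹ = J·s⁻¹·A⁻¹ = kg·m²·s⁻³·A⁻¹
  (B) [s·A] / [kg⁻¹·m⁻²·s³·A²] = kg·m²·s⁻²·A⁻¹
  (C) kg·m²·s⁻³·A⁻¹
  (D) [s⁻¹] · [kg·m²·s⁻²·A⁻¹] = kg·m²·s⁻³·A⁻¹
  (E) [s⁻¹] · [kg·m²·s⁻²·A⁻¹] = kg·m²·s⁻³·A⁻¹
  (F) [kg·m²·s⁻²] / [s·A] = kg·m²·s⁻³·A⁻¹
All reduce to kg·m²·s⁻³·A⁻¹ except (B), which is kg·m²·s⁻²·A⁻¹.

(B)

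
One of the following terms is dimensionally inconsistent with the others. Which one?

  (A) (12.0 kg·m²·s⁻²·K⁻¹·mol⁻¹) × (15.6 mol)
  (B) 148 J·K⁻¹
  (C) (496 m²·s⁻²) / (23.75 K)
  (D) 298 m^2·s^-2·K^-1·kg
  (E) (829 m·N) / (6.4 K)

Dimensions:
  (A) [kg·m²·s⁻²·K⁻¹·mol⁻¹] · [mol] = kg·m²·s⁻²·K⁻¹
  (B) J·K⁻¹ = N·m·K⁻¹ = kg·m²·s⁻²·K⁻¹
  (C) [m²·s⁻²] / [K] = m²·s⁻²·K⁻¹
  (D) kg·m²·s⁻²·K⁻¹
  (E) [kg·m²·s⁻²] / [K] = kg·m²·s⁻²·K⁻¹
All reduce to kg·m²·s⁻²·K⁻¹ except (C), which is m²·s⁻²·K⁻¹.

(C)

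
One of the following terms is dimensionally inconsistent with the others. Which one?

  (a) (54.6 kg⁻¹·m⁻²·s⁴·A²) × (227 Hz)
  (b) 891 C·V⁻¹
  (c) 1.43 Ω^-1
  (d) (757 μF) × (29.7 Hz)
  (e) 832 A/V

(b)

In SI base units:
  (a) [kg⁻¹·m⁻²·s⁴·A²] · [s⁻¹] = kg⁻¹·m⁻²·s³·A²
  (b) C·V⁻¹ = s·A·(J·C⁻¹)⁻¹ = kg⁻¹·m⁻²·s⁴·A²
  (c) Ω⁻¹ = (V·A⁻¹)⁻¹ = kg⁻¹·m⁻²·s³·A²
  (d) [kg⁻¹·m⁻²·s⁴·A²] · [s⁻¹] = kg⁻¹·m⁻²·s³·A²
  (e) A·V⁻¹ = A·(J·C⁻¹)⁻¹ = kg⁻¹·m⁻²·s³·A²
All reduce to kg⁻¹·m⁻²·s³·A² except (b), which is kg⁻¹·m⁻²·s⁴·A².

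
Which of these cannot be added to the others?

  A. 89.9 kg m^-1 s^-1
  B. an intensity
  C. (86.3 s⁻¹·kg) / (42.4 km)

Reduce each to base SI dimensions:
  A. kg·m⁻¹·s⁻¹
  B. [intensity] = kg·s⁻³
  C. [kg·s⁻¹] / [m] = kg·m⁻¹·s⁻¹
All reduce to kg·m⁻¹·s⁻¹ except B., which is kg·s⁻³.

B.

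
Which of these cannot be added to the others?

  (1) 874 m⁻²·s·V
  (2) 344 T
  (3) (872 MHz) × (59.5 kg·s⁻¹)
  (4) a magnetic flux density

(3)

In SI base units:
  (1) V·s·m⁻² = J·C⁻¹·s·m⁻² = kg·s⁻²·A⁻¹
  (2) T = Wb·m⁻² = kg·s⁻²·A⁻¹
  (3) [s⁻¹] · [kg·s⁻¹] = kg·s⁻²
  (4) [magnetic flux density] = kg·s⁻²·A⁻¹
All reduce to kg·s⁻²·A⁻¹ except (3), which is kg·s⁻².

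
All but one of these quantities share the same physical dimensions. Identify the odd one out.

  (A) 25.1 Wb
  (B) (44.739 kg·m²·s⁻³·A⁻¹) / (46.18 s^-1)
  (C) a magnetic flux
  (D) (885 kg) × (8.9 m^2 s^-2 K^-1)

(D)

Work out the base dimensions of each:
  (A) Wb = V·s = kg·m²·s⁻²·A⁻¹
  (B) [kg·m²·s⁻³·A⁻¹] / [s⁻¹] = kg·m²·s⁻²·A⁻¹
  (C) [magnetic flux] = kg·m²·s⁻²·A⁻¹
  (D) [kg] · [m²·s⁻²·K⁻¹] = kg·m²·s⁻²·K⁻¹
All reduce to kg·m²·s⁻²·A⁻¹ except (D), which is kg·m²·s⁻²·K⁻¹.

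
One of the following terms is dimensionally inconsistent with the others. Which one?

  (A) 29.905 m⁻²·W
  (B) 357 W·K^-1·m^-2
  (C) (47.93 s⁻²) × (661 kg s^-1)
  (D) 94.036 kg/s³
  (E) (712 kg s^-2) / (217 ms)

Expand each in SI base units:
  (A) W·m⁻² = J·s⁻¹·m⁻² = kg·s⁻³
  (B) W·m⁻²·K⁻¹ = J·s⁻¹·m⁻²·K⁻¹ = kg·s⁻³·K⁻¹
  (C) [s⁻²] · [kg·s⁻¹] = kg·s⁻³
  (D) kg·s⁻³
  (E) [kg·s⁻²] / [s] = kg·s⁻³
All reduce to kg·s⁻³ except (B), which is kg·s⁻³·K⁻¹.

(B)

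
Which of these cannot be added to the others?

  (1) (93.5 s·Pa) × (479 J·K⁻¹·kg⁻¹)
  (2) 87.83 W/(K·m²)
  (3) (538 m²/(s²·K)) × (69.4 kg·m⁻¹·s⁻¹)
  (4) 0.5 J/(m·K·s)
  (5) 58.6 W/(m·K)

(2)

Dimensions:
  (1) [kg·m⁻¹·s⁻¹] · [m²·s⁻²·K⁻¹] = kg·m·s⁻³·K⁻¹
  (2) W·m⁻²·K⁻¹ = J·s⁻¹·m⁻²·K⁻¹ = kg·s⁻³·K⁻¹
  (3) [m²·s⁻²·K⁻¹] · [kg·m⁻¹·s⁻¹] = kg·m·s⁻³·K⁻¹
  (4) J·s⁻¹·m⁻¹·K⁻¹ = N·m·s⁻¹·m⁻¹·K⁻¹ = kg·m·s⁻³·K⁻¹
  (5) W·m⁻¹·K⁻¹ = J·s⁻¹·m⁻¹·K⁻¹ = kg·m·s⁻³·K⁻¹
All reduce to kg·m·s⁻³·K⁻¹ except (2), which is kg·s⁻³·K⁻¹.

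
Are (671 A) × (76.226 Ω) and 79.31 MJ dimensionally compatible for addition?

Reduce each to base SI dimensions:
  (671 A) × (76.226 Ω):  [A] · [kg·m²·s⁻³·A⁻²] = kg·m²·s⁻³·A⁻¹
  79.31 MJ:  J = N·m = kg·m²·s⁻²
kg·m²·s⁻³·A⁻¹ ≠ kg·m²·s⁻², so they cannot be added.

No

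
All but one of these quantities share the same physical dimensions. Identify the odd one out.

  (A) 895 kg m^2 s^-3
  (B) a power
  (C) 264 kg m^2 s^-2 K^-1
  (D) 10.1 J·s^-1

Work out the base dimensions of each:
  (A) kg·m²·s⁻³
  (B) [power] = kg·m²·s⁻³
  (C) kg·m²·s⁻²·K⁻¹
  (D) J·s⁻¹ = N·m·s⁻¹ = kg·m²·s⁻³
All reduce to kg·m²·s⁻³ except (C), which is kg·m²·s⁻²·K⁻¹.

(C)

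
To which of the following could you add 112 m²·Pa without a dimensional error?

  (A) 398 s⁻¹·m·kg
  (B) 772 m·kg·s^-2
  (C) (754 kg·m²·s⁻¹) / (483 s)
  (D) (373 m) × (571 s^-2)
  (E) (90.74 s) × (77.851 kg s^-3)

Reference: Pa·m² = N·m⁻²·m² = kg·m·s⁻².
Each option:
  (A) kg·m·s⁻¹
  (B) kg·m·s⁻²  ← same
  (C) [kg·m²·s⁻¹] / [s] = kg·m²·s⁻²
  (D) [m] · [s⁻²] = m·s⁻²
  (E) [s] · [kg·s⁻³] = kg·s⁻²
Only (B) matches kg·m·s⁻².

(B)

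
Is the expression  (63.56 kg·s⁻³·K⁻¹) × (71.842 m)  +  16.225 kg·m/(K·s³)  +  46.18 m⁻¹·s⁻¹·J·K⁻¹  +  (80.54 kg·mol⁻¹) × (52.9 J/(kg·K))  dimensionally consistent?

Expand each in SI base units:
  (63.56 kg·s⁻³·K⁻¹) × (71.842 m):  [kg·s⁻³·K⁻¹] · [m] = kg·m·s⁻³·K⁻¹
  16.225 kg·m/(K·s³):  kg·m·s⁻³·K⁻¹
  46.18 m⁻¹·s⁻¹·J·K⁻¹:  J·s⁻¹·m⁻¹·K⁻¹ = N·m·s⁻¹·m⁻¹·K⁻¹ = kg·m·s⁻³·K⁻¹
  (80.54 kg·mol⁻¹) × (52.9 J/(kg·K)):  [kg·mol⁻¹] · [m²·s⁻²·K⁻¹] = kg·m²·s⁻²·K⁻¹·mol⁻¹
The terms do not share a single dimension (kg·m²·s⁻²·K⁻¹·mol⁻¹ vs kg·m·s⁻³·K⁻¹).

No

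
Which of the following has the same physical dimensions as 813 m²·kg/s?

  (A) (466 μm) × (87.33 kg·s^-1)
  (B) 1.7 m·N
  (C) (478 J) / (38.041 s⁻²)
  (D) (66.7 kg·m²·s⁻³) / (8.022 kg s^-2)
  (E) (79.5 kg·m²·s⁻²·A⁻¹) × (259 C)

Reference: kg·m²·s⁻¹.
Each option:
  (A) [m] · [kg·s⁻¹] = kg·m·s⁻¹
  (B) N·m = kg·m·s⁻²·m = kg·m²·s⁻²
  (C) [kg·m²·s⁻²] / [s⁻²] = kg·m²
  (D) [kg·m²·s⁻³] / [kg·s⁻²] = m²·s⁻¹
  (E) [kg·m²·s⁻²·A⁻¹] · [s·A] = kg·m²·s⁻¹  ← same
Only (E) matches kg·m²·s⁻¹.

(E)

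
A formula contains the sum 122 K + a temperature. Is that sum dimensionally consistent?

Dimensions:
  122 K:  K
  a temperature:  [temperature] = K
Both are K, so they have the same dimensions and can be added.

Yes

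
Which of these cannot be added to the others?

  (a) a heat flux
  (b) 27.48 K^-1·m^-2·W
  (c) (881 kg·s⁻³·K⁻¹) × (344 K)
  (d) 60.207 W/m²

In SI base units:
  (a) [heat flux] = kg·s⁻³
  (b) W·m⁻²·K⁻¹ = J·s⁻¹·m⁻²·K⁻¹ = kg·s⁻³·K⁻¹
  (c) [kg·s⁻³·K⁻¹] · [K] = kg·s⁻³
  (d) W·m⁻² = J·s⁻¹·m⁻² = kg·s⁻³
All reduce to kg·s⁻³ except (b), which is kg·s⁻³·K⁻¹.

(b)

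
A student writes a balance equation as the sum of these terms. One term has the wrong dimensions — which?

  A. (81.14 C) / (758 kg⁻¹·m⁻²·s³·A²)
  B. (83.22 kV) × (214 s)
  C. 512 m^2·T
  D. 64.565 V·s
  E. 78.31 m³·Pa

E.

In SI base units:
  A. [s·A] / [kg⁻¹·m⁻²·s³·A²] = kg·m²·s⁻²·A⁻¹
  B. [kg·m²·s⁻³·A⁻¹] · [s] = kg·m²·s⁻²·A⁻¹
  C. T·m² = Wb·m⁻²·m² = kg·m²·s⁻²·A⁻¹
  D. V·s = J·C⁻¹·s = kg·m²·s⁻²·A⁻¹
  E. Pa·m³ = N·m⁻²·m³ = kg·m²·s⁻²
All reduce to kg·m²·s⁻²·A⁻¹ except E., which is kg·m²·s⁻².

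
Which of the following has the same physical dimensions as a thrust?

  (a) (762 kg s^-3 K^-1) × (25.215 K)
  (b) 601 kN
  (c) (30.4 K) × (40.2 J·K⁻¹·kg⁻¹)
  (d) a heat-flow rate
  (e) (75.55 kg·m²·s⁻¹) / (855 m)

Reference: [thrust] = kg·m·s⁻².
Each option:
  (a) [kg·s⁻³·K⁻¹] · [K] = kg·s⁻³
  (b) N = kg·m·s⁻²  ← same
  (c) [K] · [m²·s⁻²·K⁻¹] = m²·s⁻²
  (d) [heat-flow rate] = kg·m²·s⁻³
  (e) [kg·m²·s⁻¹] / [m] = kg·m·s⁻¹
Only (b) matches kg·m·s⁻².

(b)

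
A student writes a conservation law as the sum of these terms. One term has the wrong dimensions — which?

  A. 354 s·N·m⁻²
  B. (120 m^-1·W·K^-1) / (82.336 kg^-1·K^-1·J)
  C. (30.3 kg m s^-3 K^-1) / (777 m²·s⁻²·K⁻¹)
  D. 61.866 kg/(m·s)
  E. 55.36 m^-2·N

E.

Dimensions:
  A. N·s·m⁻² = kg·m·s⁻²·s·m⁻² = kg·m⁻¹·s⁻¹
  B. [kg·m·s⁻³·K⁻¹] / [m²·s⁻²·K⁻¹] = kg·m⁻¹·s⁻¹
  C. [kg·m·s⁻³·K⁻¹] / [m²·s⁻²·K⁻¹] = kg·m⁻¹·s⁻¹
  D. kg·m⁻¹·s⁻¹
  E. N·m⁻² = kg·m·s⁻²·m⁻² = kg·m⁻¹·s⁻²
All reduce to kg·m⁻¹·s⁻¹ except E., which is kg·m⁻¹·s⁻².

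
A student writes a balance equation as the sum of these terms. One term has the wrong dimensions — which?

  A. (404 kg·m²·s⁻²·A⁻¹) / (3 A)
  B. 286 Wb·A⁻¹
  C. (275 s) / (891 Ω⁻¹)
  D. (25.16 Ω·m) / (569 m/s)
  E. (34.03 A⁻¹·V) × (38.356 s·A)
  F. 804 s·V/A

In SI base units:
  A. [kg·m²·s⁻²·A⁻¹] / [A] = kg·m²·s⁻²·A⁻²
  B. Wb·A⁻¹ = V·s·A⁻¹ = kg·m²·s⁻²·A⁻²
  C. [s] / [kg⁻¹·m⁻²·s³·A²] = kg·m²·s⁻²·A⁻²
  D. [kg·m³·s⁻³·A⁻²] / [m·s⁻¹] = kg·m²·s⁻²·A⁻²
  E. [kg·m²·s⁻³·A⁻²] · [s·A] = kg·m²·s⁻²·A⁻¹
  F. V·s·A⁻¹ = J·C⁻¹·s·A⁻¹ = kg·m²·s⁻²·A⁻²
All reduce to kg·m²·s⁻²·A⁻² except E., which is kg·m²·s⁻²·A⁻¹.

E.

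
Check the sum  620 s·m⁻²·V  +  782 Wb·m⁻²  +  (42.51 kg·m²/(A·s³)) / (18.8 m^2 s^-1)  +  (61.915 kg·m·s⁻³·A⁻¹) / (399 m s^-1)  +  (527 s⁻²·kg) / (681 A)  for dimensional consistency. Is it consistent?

Dimensions:
  620 s·m⁻²·V:  V·s·m⁻² = J·C⁻¹·s·m⁻² = kg·s⁻²·A⁻¹
  782 Wb·m⁻²:  Wb·m⁻² = V·s·m⁻² = kg·s⁻²·A⁻¹
  (42.51 kg·m²/(A·s³)) / (18.8 m^2 s^-1):  [kg·m²·s⁻³·A⁻¹] / [m²·s⁻¹] = kg·s⁻²·A⁻¹
  (61.915 kg·m·s⁻³·A⁻¹) / (399 m s^-1):  [kg·m·s⁻³·A⁻¹] / [m·s⁻¹] = kg·s⁻²·A⁻¹
  (527 s⁻²·kg) / (681 A):  [kg·s⁻²] / [A] = kg·s⁻²·A⁻¹
Every term reduces to kg·s⁻²·A⁻¹.

Yes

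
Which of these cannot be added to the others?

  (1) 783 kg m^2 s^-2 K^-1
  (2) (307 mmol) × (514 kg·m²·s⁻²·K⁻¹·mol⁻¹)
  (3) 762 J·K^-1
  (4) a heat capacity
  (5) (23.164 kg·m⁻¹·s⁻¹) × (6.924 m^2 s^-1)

In SI base units:
  (1) kg·m²·s⁻²·K⁻¹
  (2) [mol] · [kg·m²·s⁻²·K⁻¹·mol⁻¹] = kg·m²·s⁻²·K⁻¹
  (3) J·K⁻¹ = N·m·K⁻¹ = kg·m²·s⁻²·K⁻¹
  (4) [heat capacity] = kg·m²·s⁻²·K⁻¹
  (5) [kg·m⁻¹·s⁻¹] · [m²·s⁻¹] = kg·m·s⁻²
All reduce to kg·m²·s⁻²·K⁻¹ except (5), which is kg·m·s⁻².

(5)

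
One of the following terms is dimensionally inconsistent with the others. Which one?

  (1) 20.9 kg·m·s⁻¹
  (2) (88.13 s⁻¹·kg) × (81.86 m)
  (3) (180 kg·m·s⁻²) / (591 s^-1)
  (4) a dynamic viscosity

(4)

Reduce each to base SI dimensions:
  (1) kg·m·s⁻¹
  (2) [kg·s⁻¹] · [m] = kg·m·s⁻¹
  (3) [kg·m·s⁻²] / [s⁻¹] = kg·m·s⁻¹
  (4) [dynamic viscosity] = kg·m⁻¹·s⁻¹
All reduce to kg·m·s⁻¹ except (4), which is kg·m⁻¹·s⁻¹.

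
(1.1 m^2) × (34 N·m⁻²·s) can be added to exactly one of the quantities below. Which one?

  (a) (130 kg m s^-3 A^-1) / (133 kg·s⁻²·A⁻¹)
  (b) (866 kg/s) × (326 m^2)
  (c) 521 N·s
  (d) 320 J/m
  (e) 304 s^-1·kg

(c)

Reference: [m²] · [kg·m⁻¹·s⁻¹] = kg·m·s⁻¹.
Each option:
  (a) [kg·m·s⁻³·A⁻¹] / [kg·s⁻²·A⁻¹] = m·s⁻¹
  (b) [kg·s⁻¹] · [m²] = kg·m²·s⁻¹
  (c) N·s = kg·m·s⁻²·s = kg·m·s⁻¹  ← same
  (d) J·m⁻¹ = N·m·m⁻¹ = kg·m·s⁻²
  (e) kg·s⁻¹
Only (c) matches kg·m·s⁻¹.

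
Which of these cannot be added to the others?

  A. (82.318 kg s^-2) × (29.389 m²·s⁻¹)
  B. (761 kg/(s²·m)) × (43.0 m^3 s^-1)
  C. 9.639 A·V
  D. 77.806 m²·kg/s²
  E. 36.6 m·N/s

Expand each in SI base units:
  A. [kg·s⁻²] · [m²·s⁻¹] = kg·m²·s⁻³
  B. [kg·m⁻¹·s⁻²] · [m³·s⁻¹] = kg·m²·s⁻³
  C. V·A = J·C⁻¹·A = kg·m²·s⁻³
  D. kg·m²·s⁻²
  E. N·m·s⁻¹ = kg·m·s⁻²·m·s⁻¹ = kg·m²·s⁻³
All reduce to kg·m²·s⁻³ except D., which is kg·m²·s⁻².

D.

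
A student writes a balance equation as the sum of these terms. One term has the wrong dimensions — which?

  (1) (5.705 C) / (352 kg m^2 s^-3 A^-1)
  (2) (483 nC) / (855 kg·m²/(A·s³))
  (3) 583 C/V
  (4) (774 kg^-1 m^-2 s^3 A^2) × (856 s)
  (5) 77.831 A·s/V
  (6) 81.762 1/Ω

(6)

In SI base units:
  (1) [s·A] / [kg·m²·s⁻³·A⁻¹] = kg⁻¹·m⁻²·s⁴·A²
  (2) [s·A] / [kg·m²·s⁻³·A⁻¹] = kg⁻¹·m⁻²·s⁴·A²
  (3) C·V⁻¹ = s·A·(J·C⁻¹)⁻¹ = kg⁻¹·m⁻²·s⁴·A²
  (4) [kg⁻¹·m⁻²·s³·A²] · [s] = kg⁻¹·m⁻²·s⁴·A²
  (5) A·s·V⁻¹ = A·s·(J·C⁻¹)⁻¹ = kg⁻¹·m⁻²·s⁴·A²
  (6) Ω⁻¹ = (V·A⁻¹)⁻¹ = kg⁻¹·m⁻²·s³·A²
All reduce to kg⁻¹·m⁻²·s⁴·A² except (6), which is kg⁻¹·m⁻²·s³·A².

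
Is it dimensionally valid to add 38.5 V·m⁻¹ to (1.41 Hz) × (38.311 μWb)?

Dimensions:
  38.5 V·m⁻¹:  V·m⁻¹ = J·C⁻¹·m⁻¹ = kg·m·s⁻³·A⁻¹
  (1.41 Hz) × (38.311 μWb):  [s⁻¹] · [kg·m²·s⁻²·A⁻¹] = kg·m²·s⁻³·A⁻¹
kg·m·s⁻³·A⁻¹ ≠ kg·m²·s⁻³·A⁻¹, so they cannot be added.

No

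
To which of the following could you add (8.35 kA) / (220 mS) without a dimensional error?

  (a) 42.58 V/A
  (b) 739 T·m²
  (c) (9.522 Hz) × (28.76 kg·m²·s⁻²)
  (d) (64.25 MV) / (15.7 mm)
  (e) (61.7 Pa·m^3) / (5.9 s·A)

Reference: [A] / [kg⁻¹·m⁻²·s³·A²] = kg·m²·s⁻³·A⁻¹.
Each option:
  (a) V·A⁻¹ = J·C⁻¹·A⁻¹ = kg·m²·s⁻³·A⁻²
  (b) T·m² = Wb·m⁻²·m² = kg·m²·s⁻²·A⁻¹
  (c) [s⁻¹] · [kg·m²·s⁻²] = kg·m²·s⁻³
  (d) [kg·m²·s⁻³·A⁻¹] / [m] = kg·m·s⁻³·A⁻¹
  (e) [kg·m²·s⁻²] / [s·A] = kg·m²·s⁻³·A⁻¹  ← same
Only (e) matches kg·m²·s⁻³·A⁻¹.

(e)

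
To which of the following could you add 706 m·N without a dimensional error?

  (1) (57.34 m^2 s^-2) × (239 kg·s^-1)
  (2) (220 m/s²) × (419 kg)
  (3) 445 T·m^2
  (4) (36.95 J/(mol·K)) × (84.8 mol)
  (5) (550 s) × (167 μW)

Reference: N·m = kg·m·s⁻²·m = kg·m²·s⁻².
Each option:
  (1) [m²·s⁻²] · [kg·s⁻¹] = kg·m²·s⁻³
  (2) [m·s⁻²] · [kg] = kg·m·s⁻²
  (3) T·m² = Wb·m⁻²·m² = kg·m²·s⁻²·A⁻¹
  (4) [kg·m²·s⁻²·K⁻¹·mol⁻¹] · [mol] = kg·m²·s⁻²·K⁻¹
  (5) [s] · [kg·m²·s⁻³] = kg·m²·s⁻²  ← same
Only (5) matches kg·m²·s⁻².

(5)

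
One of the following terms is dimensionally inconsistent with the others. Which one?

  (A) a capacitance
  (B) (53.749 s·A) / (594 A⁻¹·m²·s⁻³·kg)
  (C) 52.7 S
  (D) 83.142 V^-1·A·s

Reduce each to base SI dimensions:
  (A) [capacitance] = kg⁻¹·m⁻²·s⁴·A²
  (B) [s·A] / [kg·m²·s⁻³·A⁻¹] = kg⁻¹·m⁻²·s⁴·A²
  (C) S = Ω⁻¹ = kg⁻¹·m⁻²·s³·A²
  (D) A·s·V⁻¹ = A·s·(J·C⁻¹)⁻¹ = kg⁻¹·m⁻²·s⁴·A²
All reduce to kg⁻¹·m⁻²·s⁴·A² except (C), which is kg⁻¹·m⁻²·s³·A².

(C)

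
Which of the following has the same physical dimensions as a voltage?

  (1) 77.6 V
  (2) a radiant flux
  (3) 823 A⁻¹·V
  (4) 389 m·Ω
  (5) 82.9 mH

Reference: [voltage] = kg·m²·s⁻³·A⁻¹.
Each option:
  (1) V = J·C⁻¹ = kg·m²·s⁻³·A⁻¹  ← same
  (2) [radiant flux] = kg·m²·s⁻³
  (3) V·A⁻¹ = J·C⁻¹·A⁻¹ = kg·m²·s⁻³·A⁻²
  (4) Ω·m = V·A⁻¹·m = kg·m³·s⁻³·A⁻²
  (5) H = V·s·A⁻¹ = kg·m²·s⁻²·A⁻²
Only (1) matches kg·m²·s⁻³·A⁻¹.

(1)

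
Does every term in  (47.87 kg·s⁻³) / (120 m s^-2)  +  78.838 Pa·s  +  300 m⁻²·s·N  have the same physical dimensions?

Yes

In SI base units:
  (47.87 kg·s⁻³) / (120 m s^-2):  [kg·s⁻³] / [m·s⁻²] = kg·m⁻¹·s⁻¹
  78.838 Pa·s:  Pa·s = N·m⁻²·s = kg·m⁻¹·s⁻¹
  300 m⁻²·s·N:  N·s·m⁻² = kg·m·s⁻²·s·m⁻² = kg·m⁻¹·s⁻¹
Every term reduces to kg·m⁻¹·s⁻¹.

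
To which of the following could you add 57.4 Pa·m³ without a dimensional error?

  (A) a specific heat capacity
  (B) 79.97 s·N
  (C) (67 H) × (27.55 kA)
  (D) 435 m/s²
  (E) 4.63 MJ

Reference: Pa·m³ = N·m⁻²·m³ = kg·m²·s⁻².
Each option:
  (A) [specific heat capacity] = m²·s⁻²·K⁻¹
  (B) N·s = kg·m·s⁻²·s = kg·m·s⁻¹
  (C) [kg·m²·s⁻²·A⁻²] · [A] = kg·m²·s⁻²·A⁻¹
  (D) m·s⁻²
  (E) J = N·m = kg·m²·s⁻²  ← same
Only (E) matches kg·m²·s⁻².

(E)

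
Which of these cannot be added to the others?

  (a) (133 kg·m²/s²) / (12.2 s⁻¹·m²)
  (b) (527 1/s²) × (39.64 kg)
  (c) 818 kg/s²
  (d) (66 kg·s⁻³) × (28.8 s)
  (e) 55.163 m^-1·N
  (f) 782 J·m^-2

(a)

Expand each in SI base units:
  (a) [kg·m²·s⁻²] / [m²·s⁻¹] = kg·s⁻¹
  (b) [s⁻²] · [kg] = kg·s⁻²
  (c) kg·s⁻²
  (d) [kg·s⁻³] · [s] = kg·s⁻²
  (e) N·m⁻¹ = kg·m·s⁻²·m⁻¹ = kg·s⁻²
  (f) J·m⁻² = N·m·m⁻² = kg·s⁻²
All reduce to kg·s⁻² except (a), which is kg·s⁻¹.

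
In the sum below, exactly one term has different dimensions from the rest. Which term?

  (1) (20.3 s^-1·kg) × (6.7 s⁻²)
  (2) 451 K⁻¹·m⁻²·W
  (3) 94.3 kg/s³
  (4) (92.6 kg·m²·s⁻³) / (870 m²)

(2)

Work out the base dimensions of each:
  (1) [kg·s⁻¹] · [s⁻²] = kg·s⁻³
  (2) W·m⁻²·K⁻¹ = J·s⁻¹·m⁻²·K⁻¹ = kg·s⁻³·K⁻¹
  (3) kg·s⁻³
  (4) [kg·m²·s⁻³] / [m²] = kg·s⁻³
All reduce to kg·s⁻³ except (2), which is kg·s⁻³·K⁻¹.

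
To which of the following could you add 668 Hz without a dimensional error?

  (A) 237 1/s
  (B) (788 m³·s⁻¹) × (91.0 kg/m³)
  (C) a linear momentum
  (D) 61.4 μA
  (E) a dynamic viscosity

Reference: Hz = s⁻¹.
Each option:
  (A) s⁻¹  ← same
  (B) [m³·s⁻¹] · [kg·m⁻³] = kg·s⁻¹
  (C) [linear momentum] = kg·m·s⁻¹
  (D) A
  (E) [dynamic viscosity] = kg·m⁻¹·s⁻¹
Only (A) matches s⁻¹.

(A)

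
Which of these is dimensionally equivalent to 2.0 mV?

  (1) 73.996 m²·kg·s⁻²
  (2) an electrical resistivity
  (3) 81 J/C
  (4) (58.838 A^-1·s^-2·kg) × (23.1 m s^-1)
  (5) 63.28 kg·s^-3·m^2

Reference: V = J·C⁻¹ = kg·m²·s⁻³·A⁻¹.
Each option:
  (1) kg·m²·s⁻²
  (2) [electrical resistivity] = kg·m³·s⁻³·A⁻²
  (3) J·C⁻¹ = N·m·(s·A)⁻¹ = kg·m²·s⁻³·A⁻¹  ← same
  (4) [kg·s⁻²·A⁻¹] · [m·s⁻¹] = kg·m·s⁻³·A⁻¹
  (5) kg·m²·s⁻³
Only (3) matches kg·m²·s⁻³·A⁻¹.

(3)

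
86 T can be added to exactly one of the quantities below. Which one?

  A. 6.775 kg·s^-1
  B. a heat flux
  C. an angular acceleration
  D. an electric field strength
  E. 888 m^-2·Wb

E.

Reference: T = Wb·m⁻² = kg·s⁻²·A⁻¹.
Each option:
  A. kg·s⁻¹
  B. [heat flux] = kg·s⁻³
  C. [angular acceleration] = s⁻²
  D. [electric field strength] = kg·m·s⁻³·A⁻¹
  E. Wb·m⁻² = V·s·m⁻² = kg·s⁻²·A⁻¹  ← same
Only E. matches kg·s⁻²·A⁻¹.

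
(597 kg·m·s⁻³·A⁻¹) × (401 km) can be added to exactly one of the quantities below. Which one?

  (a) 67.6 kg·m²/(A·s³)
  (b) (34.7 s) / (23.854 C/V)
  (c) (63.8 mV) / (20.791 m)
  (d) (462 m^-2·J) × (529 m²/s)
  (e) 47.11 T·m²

Reference: [kg·m·s⁻³·A⁻¹] · [m] = kg·m²·s⁻³·A⁻¹.
Each option:
  (a) kg·m²·s⁻³·A⁻¹  ← same
  (b) [s] / [kg⁻¹·m⁻²·s⁴·A²] = kg·m²·s⁻³·A⁻²
  (c) [kg·m²·s⁻³·A⁻¹] / [m] = kg·m·s⁻³·A⁻¹
  (d) [kg·s⁻²] · [m²·s⁻¹] = kg·m²·s⁻³
  (e) T·m² = Wb·m⁻²·m² = kg·m²·s⁻²·A⁻¹
Only (a) matches kg·m²·s⁻³·A⁻¹.

(a)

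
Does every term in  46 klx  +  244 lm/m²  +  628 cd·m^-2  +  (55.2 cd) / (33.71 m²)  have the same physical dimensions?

Yes

Work out the base dimensions of each:
  46 klx:  lx = lm·m⁻² = m⁻²·cd
  244 lm/m²:  lm·m⁻² = cd·m⁻² = m⁻²·cd
  628 cd·m^-2:  cd·m⁻² = m⁻²·cd
  (55.2 cd) / (33.71 m²):  [cd] / [m²] = m⁻²·cd
Every term reduces to m⁻²·cd.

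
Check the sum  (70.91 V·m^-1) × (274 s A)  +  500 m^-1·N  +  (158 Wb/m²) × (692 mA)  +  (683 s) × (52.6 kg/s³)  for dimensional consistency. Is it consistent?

Expand each in SI base units:
  (70.91 V·m^-1) × (274 s A):  [kg·m·s⁻³·A⁻¹] · [s·A] = kg·m·s⁻²
  500 m^-1·N:  N·m⁻¹ = kg·m·s⁻²·m⁻¹ = kg·s⁻²
  (158 Wb/m²) × (692 mA):  [kg·s⁻²·A⁻¹] · [A] = kg·s⁻²
  (683 s) × (52.6 kg/s³):  [s] · [kg·s⁻³] = kg·s⁻²
The terms do not share a single dimension (kg·m·s⁻² vs kg·s⁻²).

No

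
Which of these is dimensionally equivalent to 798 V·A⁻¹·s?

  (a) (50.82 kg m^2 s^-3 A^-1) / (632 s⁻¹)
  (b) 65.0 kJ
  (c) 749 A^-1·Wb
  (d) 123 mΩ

(c)

Reference: V·s·A⁻¹ = J·C⁻¹·s·A⁻¹ = kg·m²·s⁻²·A⁻².
Each option:
  (a) [kg·m²·s⁻³·A⁻¹] / [s⁻¹] = kg·m²·s⁻²·A⁻¹
  (b) J = N·m = kg·m²·s⁻²
  (c) Wb·A⁻¹ = V·s·A⁻¹ = kg·m²·s⁻²·A⁻²  ← same
  (d) Ω = V·A⁻¹ = kg·m²·s⁻³·A⁻²
Only (c) matches kg·m²·s⁻²·A⁻².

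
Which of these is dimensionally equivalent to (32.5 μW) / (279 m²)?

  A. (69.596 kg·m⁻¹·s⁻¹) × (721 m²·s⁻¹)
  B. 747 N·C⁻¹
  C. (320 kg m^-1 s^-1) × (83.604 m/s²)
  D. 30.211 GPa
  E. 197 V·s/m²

C.

Reference: [kg·m²·s⁻³] / [m²] = kg·s⁻³.
Each option:
  A. [kg·m⁻¹·s⁻¹] · [m²·s⁻¹] = kg·m·s⁻²
  B. N·C⁻¹ = kg·m·s⁻²·(s·A)⁻¹ = kg·m·s⁻³·A⁻¹
  C. [kg·m⁻¹·s⁻¹] · [m·s⁻²] = kg·s⁻³  ← same
  D. Pa = N·m⁻² = kg·m⁻¹·s⁻²
  E. V·s·m⁻² = J·C⁻¹·s·m⁻² = kg·s⁻²·A⁻¹
Only C. matches kg·s⁻³.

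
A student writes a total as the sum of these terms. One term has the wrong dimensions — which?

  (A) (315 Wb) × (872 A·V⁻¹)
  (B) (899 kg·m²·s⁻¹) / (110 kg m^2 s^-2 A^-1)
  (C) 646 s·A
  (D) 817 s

(D)

Reduce each to base SI dimensions:
  (A) [kg·m²·s⁻²·A⁻¹] · [kg⁻¹·m⁻²·s³·A²] = s·A
  (B) [kg·m²·s⁻¹] / [kg·m²·s⁻²·A⁻¹] = s·A
  (C) A·s = s·A
  (D) s
All reduce to s·A except (D), which is s.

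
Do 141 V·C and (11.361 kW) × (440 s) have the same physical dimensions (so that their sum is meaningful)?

Yes

Reduce each to base SI dimensions:
  141 V·C:  C·V = s·A·J·C⁻¹ = kg·m²·s⁻²
  (11.361 kW) × (440 s):  [kg·m²·s⁻³] · [s] = kg·m²·s⁻²
Both are kg·m²·s⁻², so they have the same dimensions and can be added.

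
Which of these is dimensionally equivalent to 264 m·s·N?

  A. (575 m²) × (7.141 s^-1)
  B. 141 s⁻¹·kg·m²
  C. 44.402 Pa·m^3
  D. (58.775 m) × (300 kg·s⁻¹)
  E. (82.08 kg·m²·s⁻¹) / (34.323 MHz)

Reference: N·m·s = kg·m·s⁻²·m·s = kg·m²·s⁻¹.
Each option:
  A. [m²] · [s⁻¹] = m²·s⁻¹
  B. kg·m²·s⁻¹  ← same
  C. Pa·m³ = N·m⁻²·m³ = kg·m²·s⁻²
  D. [m] · [kg·s⁻¹] = kg·m·s⁻¹
  E. [kg·m²·s⁻¹] / [s⁻¹] = kg·m²
Only B. matches kg·m²·s⁻¹.

B.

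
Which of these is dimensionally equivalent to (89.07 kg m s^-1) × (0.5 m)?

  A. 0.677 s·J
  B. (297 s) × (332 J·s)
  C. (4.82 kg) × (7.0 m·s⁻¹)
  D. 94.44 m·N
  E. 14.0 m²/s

Reference: [kg·m·s⁻¹] · [m] = kg·m²·s⁻¹.
Each option:
  A. J·s = N·m·s = kg·m²·s⁻¹  ← same
  B. [s] · [kg·m²·s⁻¹] = kg·m²
  C. [kg] · [m·s⁻¹] = kg·m·s⁻¹
  D. N·m = kg·m·s⁻²·m = kg·m²·s⁻²
  E. m²·s⁻¹
Only A. matches kg·m²·s⁻¹.

A.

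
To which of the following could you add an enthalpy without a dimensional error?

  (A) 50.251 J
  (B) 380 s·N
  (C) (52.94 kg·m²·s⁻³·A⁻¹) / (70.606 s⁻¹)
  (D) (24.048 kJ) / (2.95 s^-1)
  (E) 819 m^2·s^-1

Reference: [enthalpy] = kg·m²·s⁻².
Each option:
  (A) J = N·m = kg·m²·s⁻²  ← same
  (B) N·s = kg·m·s⁻²·s = kg·m·s⁻¹
  (C) [kg·m²·s⁻³·A⁻¹] / [s⁻¹] = kg·m²·s⁻²·A⁻¹
  (D) [kg·m²·s⁻²] / [s⁻¹] = kg·m²·s⁻¹
  (E) m²·s⁻¹
Only (A) matches kg·m²·s⁻².

(A)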